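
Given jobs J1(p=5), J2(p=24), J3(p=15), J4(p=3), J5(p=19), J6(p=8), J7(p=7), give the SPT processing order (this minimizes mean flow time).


SPT: sort by shortest processing time
  J4: p=3
  J1: p=5
  J7: p=7
  J6: p=8
  J3: p=15
  J5: p=19
  J2: p=24
Order: J4 → J1 → J7 → J6 → J3 → J5 → J2


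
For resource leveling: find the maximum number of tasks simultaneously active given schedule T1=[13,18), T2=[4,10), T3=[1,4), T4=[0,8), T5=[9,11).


Check each time point for overlaps:
  t=1: 2 tasks active (T3, T4)
Max concurrent = 2


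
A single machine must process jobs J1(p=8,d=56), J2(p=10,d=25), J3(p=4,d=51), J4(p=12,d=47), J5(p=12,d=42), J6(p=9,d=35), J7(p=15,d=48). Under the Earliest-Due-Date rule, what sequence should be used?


EDD: sort by earliest due date
  J2: d=25, p=10
  J6: d=35, p=9
  J5: d=42, p=12
  J4: d=47, p=12
  J7: d=48, p=15
  J3: d=51, p=4
  J1: d=56, p=8
Order: J2 → J6 → J5 → J4 → J7 → J3 → J1


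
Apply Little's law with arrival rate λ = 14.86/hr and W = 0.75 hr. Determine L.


Little's law: L = λ × W
= 14.86 × 0.75
= 11.14


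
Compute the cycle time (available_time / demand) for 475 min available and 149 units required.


Cycle time = available time / demand
= 475 / 149
= 3.19 min/unit


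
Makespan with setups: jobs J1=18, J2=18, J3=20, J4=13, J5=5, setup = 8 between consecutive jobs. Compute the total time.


Makespan = Σ processing + (n-1) × setup
= (18 + 18 + 20 + 13 + 5) + (5-1)×8
= 74 + 32
= 106 time units


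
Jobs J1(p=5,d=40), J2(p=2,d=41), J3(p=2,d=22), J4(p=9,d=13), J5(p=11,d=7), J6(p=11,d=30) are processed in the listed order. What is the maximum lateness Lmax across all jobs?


Lateness per job (L = C - d):
  J1: C=5, d=40, L=-35
  J2: C=7, d=41, L=-34
  J3: C=9, d=22, L=-13
  J4: C=18, d=13, L=5
  J5: C=29, d=7, L=22
  J6: C=40, d=30, L=10
Lmax = max(-35, -34, -13, 5, 22, 10)
= 22


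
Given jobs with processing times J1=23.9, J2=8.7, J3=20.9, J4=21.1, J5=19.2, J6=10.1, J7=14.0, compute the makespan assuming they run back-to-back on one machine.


Sequential makespan: sum all processing times
= 23.9 + 8.7 + 20.9 + 21.1 + 19.2 + 10.1 + 14.0
= 117.9 time units


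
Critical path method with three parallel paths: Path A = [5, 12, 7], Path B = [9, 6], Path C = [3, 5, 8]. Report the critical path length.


Path A: 5 + 12 + 7 = 24
Path B: 9 + 6 = 15
Path C: 3 + 5 + 8 = 16
Critical path = longest = max(24, 15, 16)
= 24 (Path A)


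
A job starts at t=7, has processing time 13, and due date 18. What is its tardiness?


Completion = start + processing = 7 + 13 = 20
Tardiness = max(0, C - d) = max(0, 20 - 18)
= max(0, 2)
= 2


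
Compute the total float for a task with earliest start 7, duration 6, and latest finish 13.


EF = ES + duration = 7 + 6 = 13
LS = LF - duration = 13 - 6 = 7
Total Float = LF - EF = 13 - 13
(or LS - ES = 7 - 7)
= 0


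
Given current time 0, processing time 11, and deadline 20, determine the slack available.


Slack = due - current_time - processing
= 20 - 0 - 11
= 9


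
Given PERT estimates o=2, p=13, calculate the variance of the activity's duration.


σ² = ((p - o) / 6)² = (p - o)² / 36
= (13 - 2)² / 36
= 11² / 36
= 121 / 36
= 3.3611


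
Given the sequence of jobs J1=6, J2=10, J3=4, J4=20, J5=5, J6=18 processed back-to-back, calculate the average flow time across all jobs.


Completion times:
  J1: completes at 6
  J2: completes at 16
  J3: completes at 20
  J4: completes at 40
  J5: completes at 45
  J6: completes at 63
Sum = 190
Average = 190/6
= 31.67


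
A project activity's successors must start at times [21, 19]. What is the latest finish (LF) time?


LF = min of all successor start times
Successors start at: [21, 19]
LF = min(21, 19)
= 19


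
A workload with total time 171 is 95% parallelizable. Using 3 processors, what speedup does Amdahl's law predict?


Amdahl's law: T_p = T × ((1-p) + p/N)
= 171 × ((1-0.95) + 0.95/3)
= 171 × (0.05 + 0.3167)
= 171 × 0.3667
= 62.70
Speedup = 171/62.70
= 2.73×


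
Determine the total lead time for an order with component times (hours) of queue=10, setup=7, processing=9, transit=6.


Lead time = queue + setup + processing + transit
= 10 + 7 + 9 + 6
= 32 hours


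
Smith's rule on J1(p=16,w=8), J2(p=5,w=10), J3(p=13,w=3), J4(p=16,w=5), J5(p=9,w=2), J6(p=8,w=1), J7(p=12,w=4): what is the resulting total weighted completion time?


WSPT order (by p/w): J2 → J1 → J7 → J4 → J3 → J5 → J6
  J2: C=5, w·C=10×5=50
  J1: C=21, w·C=8×21=168
  J7: C=33, w·C=4×33=132
  J4: C=49, w·C=5×49=245
  J3: C=62, w·C=3×62=186
  J5: C=71, w·C=2×71=142
  J6: C=79, w·C=1×79=79
Σ w·C = 1002
= 1002


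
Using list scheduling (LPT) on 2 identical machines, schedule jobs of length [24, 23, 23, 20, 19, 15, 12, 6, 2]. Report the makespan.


Jobs (LPT sorted): [24, 23, 23, 20, 19, 15, 12, 6, 2]
Machines: 2
  J=24 → Machine 1 (load: 0+24=24)
  J=23 → Machine 2 (load: 0+23=23)
  J=23 → Machine 2 (load: 23+23=46)
  J=20 → Machine 1 (load: 24+20=44)
  J=19 → Machine 1 (load: 44+19=63)
  J=15 → Machine 2 (load: 46+15=61)
  J=12 → Machine 2 (load: 61+12=73)
  J=6 → Machine 1 (load: 63+6=69)
  J=2 → Machine 1 (load: 69+2=71)
Machine loads: [71, 73]
Makespan = max = 73 time units


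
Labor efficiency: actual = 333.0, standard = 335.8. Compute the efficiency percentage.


Efficiency = (actual / standard) × 100
= (333.0 / 335.8) × 100
= 99.2%


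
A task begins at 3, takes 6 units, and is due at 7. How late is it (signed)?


Completion = 3 + 6 = 9
Lateness = C - d = 9 - 7
= 2


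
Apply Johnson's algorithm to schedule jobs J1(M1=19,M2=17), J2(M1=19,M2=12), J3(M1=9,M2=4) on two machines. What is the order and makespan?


Johnson's rule:
Group 1 (M1≤M2, sort by M1): []
Group 2 (M1>M2, sort desc M2): ['J1', 'J2', 'J3']
Sequence: J1 → J2 → J3
Makespan calculation:
  J1: M1 done=19, M2 done=36
  J2: M1 done=38, M2 done=50
  J3: M1 done=47, M2 done=54
= Sequence: J1 → J2 → J3, Makespan: 54


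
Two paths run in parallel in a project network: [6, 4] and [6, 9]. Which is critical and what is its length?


Path A: 6 + 4 = 10
Path B: 6 + 9 = 15
Critical path = longest = max(10, 15)
= 15 (Path B)


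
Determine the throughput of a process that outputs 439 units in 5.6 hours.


Throughput = units / time
= 439 / 5.6
= 78.4 units/hour


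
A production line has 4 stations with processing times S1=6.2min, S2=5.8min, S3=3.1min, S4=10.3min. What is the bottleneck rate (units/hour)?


Bottleneck = longest station time
Station times: [6.2, 5.8, 3.1, 10.3]
Max = 10.3 min
Rate = 60 / 10.3
= 5.83 units/hour (bottleneck: 10.3min)


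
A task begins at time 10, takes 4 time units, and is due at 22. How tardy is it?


Completion = start + processing = 10 + 4 = 14
Tardiness = max(0, C - d) = max(0, 14 - 22)
= max(0, -8)
= 0


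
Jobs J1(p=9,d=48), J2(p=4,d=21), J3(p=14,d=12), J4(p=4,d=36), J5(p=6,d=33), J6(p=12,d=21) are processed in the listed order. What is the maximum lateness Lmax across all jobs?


Lateness per job (L = C - d):
  J1: C=9, d=48, L=-39
  J2: C=13, d=21, L=-8
  J3: C=27, d=12, L=15
  J4: C=31, d=36, L=-5
  J5: C=37, d=33, L=4
  J6: C=49, d=21, L=28
Lmax = max(-39, -8, 15, -5, 4, 28)
= 28


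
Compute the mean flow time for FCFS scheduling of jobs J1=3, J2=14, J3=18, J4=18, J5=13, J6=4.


Completion times:
  J1: completes at 3
  J2: completes at 17
  J3: completes at 35
  J4: completes at 53
  J5: completes at 66
  J6: completes at 70
Sum = 244
Average = 244/6
= 40.67


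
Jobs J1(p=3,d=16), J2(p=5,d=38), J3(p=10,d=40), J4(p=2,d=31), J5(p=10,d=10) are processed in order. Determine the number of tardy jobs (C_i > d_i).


Completion vs due date:
  J1: C=3, d=16 → on time
  J2: C=8, d=38 → on time
  J3: C=18, d=40 → on time
  J4: C=20, d=31 → on time
  J5: C=30, d=10 → TARDY
Tardy jobs: J5
Count = 1


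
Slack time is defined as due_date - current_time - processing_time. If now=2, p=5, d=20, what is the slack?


Slack = due - current_time - processing
= 20 - 2 - 5
= 13


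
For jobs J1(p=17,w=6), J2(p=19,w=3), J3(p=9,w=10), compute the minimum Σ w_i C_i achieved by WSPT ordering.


WSPT order (by p/w): J3 → J1 → J2
  J3: C=9, w·C=10×9=90
  J1: C=26, w·C=6×26=156
  J2: C=45, w·C=3×45=135
Σ w·C = 381
= 381


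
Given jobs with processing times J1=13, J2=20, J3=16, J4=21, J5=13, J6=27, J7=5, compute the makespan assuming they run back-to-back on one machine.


Sequential makespan: sum all processing times
= 13 + 20 + 16 + 21 + 13 + 27 + 5
= 115 time units


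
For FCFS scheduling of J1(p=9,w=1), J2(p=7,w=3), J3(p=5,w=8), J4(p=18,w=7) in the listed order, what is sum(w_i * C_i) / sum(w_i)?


Completion times:
  J1: C=9, w×C=1×9=9
  J2: C=16, w×C=3×16=48
  J3: C=21, w×C=8×21=168
  J4: C=39, w×C=7×39=273
Sum w×C = 498
Sum w = 19
Weighted avg = 498/19
= 26.21


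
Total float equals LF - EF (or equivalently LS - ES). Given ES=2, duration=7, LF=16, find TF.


EF = ES + duration = 2 + 7 = 9
LS = LF - duration = 16 - 7 = 9
Total Float = LF - EF = 16 - 9
(or LS - ES = 9 - 2)
= 7


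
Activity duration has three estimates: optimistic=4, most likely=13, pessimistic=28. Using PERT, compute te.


te = (o + 4m + p) / 6
= (4 + 4×13 + 28) / 6
= (4 + 52 + 28) / 6
= 84 / 6
= 14.00


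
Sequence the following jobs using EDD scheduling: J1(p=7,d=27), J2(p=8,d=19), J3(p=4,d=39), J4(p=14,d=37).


EDD: sort by earliest due date
  J2: d=19, p=8
  J1: d=27, p=7
  J4: d=37, p=14
  J3: d=39, p=4
Order: J2 → J1 → J4 → J3


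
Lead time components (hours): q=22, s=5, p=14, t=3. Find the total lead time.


Lead time = queue + setup + processing + transit
= 22 + 5 + 14 + 3
= 44 hours


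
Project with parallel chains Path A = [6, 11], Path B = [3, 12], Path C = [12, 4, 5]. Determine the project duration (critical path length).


Path A: 6 + 11 = 17
Path B: 3 + 12 = 15
Path C: 12 + 4 + 5 = 21
Critical path = longest = max(17, 15, 21)
= 21 (Path C)


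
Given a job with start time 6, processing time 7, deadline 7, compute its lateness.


Completion = 6 + 7 = 13
Lateness = C - d = 13 - 7
= 6


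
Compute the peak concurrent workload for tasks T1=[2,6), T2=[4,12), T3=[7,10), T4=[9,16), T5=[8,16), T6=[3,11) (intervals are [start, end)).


Check each time point for overlaps:
  t=9: 5 tasks active (T2, T3, T4, T5, T6)
Max concurrent = 5


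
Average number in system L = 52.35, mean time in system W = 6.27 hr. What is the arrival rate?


Little's law: L = λW → λ = L / W
= 52.35 / 6.27
= 8.35 per hour


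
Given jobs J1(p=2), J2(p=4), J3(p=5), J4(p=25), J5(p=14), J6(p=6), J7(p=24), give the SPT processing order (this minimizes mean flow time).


SPT: sort by shortest processing time
  J1: p=2
  J2: p=4
  J3: p=5
  J6: p=6
  J5: p=14
  J7: p=24
  J4: p=25
Order: J1 → J2 → J3 → J6 → J5 → J7 → J4


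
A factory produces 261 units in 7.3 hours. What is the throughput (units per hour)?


Throughput = units / time
= 261 / 7.3
= 35.8 units/hour


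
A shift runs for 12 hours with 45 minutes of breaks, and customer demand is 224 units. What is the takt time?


Available = 12×60 - 45 = 675 min
Takt time = 675 / 224
= 3.01 min/unit


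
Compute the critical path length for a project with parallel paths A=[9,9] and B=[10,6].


Path A: 9 + 9 = 18
Path B: 10 + 6 = 16
Critical path = longest = max(18, 16)
= 18 (Path A)


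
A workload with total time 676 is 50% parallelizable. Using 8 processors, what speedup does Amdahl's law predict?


Amdahl's law: T_p = T × ((1-p) + p/N)
= 676 × ((1-0.5) + 0.5/8)
= 676 × (0.50 + 0.0625)
= 676 × 0.5625
= 380.25
Speedup = 676/380.25
= 1.78×


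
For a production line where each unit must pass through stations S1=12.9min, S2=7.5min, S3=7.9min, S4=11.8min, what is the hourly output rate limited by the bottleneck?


Bottleneck = longest station time
Station times: [12.9, 7.5, 7.9, 11.8]
Max = 12.9 min
Rate = 60 / 12.9
= 4.65 units/hour (bottleneck: 12.9min)


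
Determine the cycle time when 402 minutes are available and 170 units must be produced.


Cycle time = available time / demand
= 402 / 170
= 2.36 min/unit


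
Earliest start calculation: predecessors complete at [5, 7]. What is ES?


ES = max of all predecessor completion times
Predecessors: [5, 7]
ES = max(5, 7)
= 7


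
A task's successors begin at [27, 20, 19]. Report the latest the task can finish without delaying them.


LF = min of all successor start times
Successors start at: [27, 20, 19]
LF = min(27, 20, 19)
= 19


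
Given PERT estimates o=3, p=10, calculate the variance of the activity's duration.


σ² = ((p - o) / 6)² = (p - o)² / 36
= (10 - 3)² / 36
= 7² / 36
= 49 / 36
= 1.3611


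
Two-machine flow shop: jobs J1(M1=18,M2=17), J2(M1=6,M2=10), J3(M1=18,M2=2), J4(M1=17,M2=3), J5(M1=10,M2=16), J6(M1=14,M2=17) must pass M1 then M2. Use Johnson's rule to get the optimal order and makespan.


Johnson's rule:
Group 1 (M1≤M2, sort by M1): ['J2', 'J5', 'J6']
Group 2 (M1>M2, sort desc M2): ['J1', 'J4', 'J3']
Sequence: J2 → J5 → J6 → J1 → J4 → J3
Makespan calculation:
  J2: M1 done=6, M2 done=16
  J5: M1 done=16, M2 done=32
  J6: M1 done=30, M2 done=49
  J1: M1 done=48, M2 done=66
  J4: M1 done=65, M2 done=69
  J3: M1 done=83, M2 done=85
= Sequence: J2 → J5 → J6 → J1 → J4 → J3, Makespan: 85


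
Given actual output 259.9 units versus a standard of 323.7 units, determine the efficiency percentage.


Efficiency = (actual / standard) × 100
= (259.9 / 323.7) × 100
= 80.3%


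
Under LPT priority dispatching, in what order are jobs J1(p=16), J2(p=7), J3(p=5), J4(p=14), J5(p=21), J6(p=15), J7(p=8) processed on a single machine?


LPT: sort by longest processing time first
  J5: p=21
  J1: p=16
  J6: p=15
  J4: p=14
  J7: p=8
  J2: p=7
  J3: p=5
Order: J5 → J1 → J6 → J4 → J7 → J2 → J3


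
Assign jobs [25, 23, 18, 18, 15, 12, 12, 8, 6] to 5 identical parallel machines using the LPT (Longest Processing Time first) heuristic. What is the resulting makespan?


Jobs (LPT sorted): [25, 23, 18, 18, 15, 12, 12, 8, 6]
Machines: 5
  J=25 → Machine 1 (load: 0+25=25)
  J=23 → Machine 2 (load: 0+23=23)
  J=18 → Machine 3 (load: 0+18=18)
  J=18 → Machine 4 (load: 0+18=18)
  J=15 → Machine 5 (load: 0+15=15)
  J=12 → Machine 5 (load: 15+12=27)
  J=12 → Machine 3 (load: 18+12=30)
  J=8 → Machine 4 (load: 18+8=26)
  J=6 → Machine 2 (load: 23+6=29)
Machine loads: [25, 29, 30, 26, 27]
Makespan = max = 30 time units


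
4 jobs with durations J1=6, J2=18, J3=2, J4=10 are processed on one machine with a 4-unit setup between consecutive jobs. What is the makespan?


Makespan = Σ processing + (n-1) × setup
= (6 + 18 + 2 + 10) + (4-1)×4
= 36 + 12
= 48 time units


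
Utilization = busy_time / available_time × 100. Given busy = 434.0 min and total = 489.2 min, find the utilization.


Utilization = busy / total × 100
= 434.0 / 489.2 × 100
= 88.7%


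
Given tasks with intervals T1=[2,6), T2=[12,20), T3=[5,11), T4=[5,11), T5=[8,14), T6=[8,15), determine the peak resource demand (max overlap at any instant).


Check each time point for overlaps:
  t=8: 4 tasks active (T3, T4, T5, T6)
Max concurrent = 4


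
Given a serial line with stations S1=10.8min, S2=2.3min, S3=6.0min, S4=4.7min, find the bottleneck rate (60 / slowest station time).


Bottleneck = longest station time
Station times: [10.8, 2.3, 6.0, 4.7]
Max = 10.8 min
Rate = 60 / 10.8
= 5.56 units/hour (bottleneck: 10.8min)


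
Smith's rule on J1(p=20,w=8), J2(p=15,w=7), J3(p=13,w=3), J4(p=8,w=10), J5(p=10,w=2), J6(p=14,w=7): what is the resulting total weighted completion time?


WSPT order (by p/w): J4 → J6 → J2 → J1 → J3 → J5
  J4: C=8, w·C=10×8=80
  J6: C=22, w·C=7×22=154
  J2: C=37, w·C=7×37=259
  J1: C=57, w·C=8×57=456
  J3: C=70, w·C=3×70=210
  J5: C=80, w·C=2×80=160
Σ w·C = 1319
= 1319


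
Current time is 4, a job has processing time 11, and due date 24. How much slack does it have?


Slack = due - current_time - processing
= 24 - 4 - 11
= 9


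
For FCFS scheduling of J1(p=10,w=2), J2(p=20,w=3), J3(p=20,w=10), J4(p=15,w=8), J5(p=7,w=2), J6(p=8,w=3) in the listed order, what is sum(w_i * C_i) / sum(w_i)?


Completion times:
  J1: C=10, w×C=2×10=20
  J2: C=30, w×C=3×30=90
  J3: C=50, w×C=10×50=500
  J4: C=65, w×C=8×65=520
  J5: C=72, w×C=2×72=144
  J6: C=80, w×C=3×80=240
Sum w×C = 1514
Sum w = 28
Weighted avg = 1514/28
= 54.07


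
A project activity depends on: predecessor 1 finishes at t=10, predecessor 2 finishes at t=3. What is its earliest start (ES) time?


ES = max of all predecessor completion times
Predecessors: [10, 3]
ES = max(10, 3)
= 10


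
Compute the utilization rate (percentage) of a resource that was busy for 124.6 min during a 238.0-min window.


Utilization = busy / total × 100
= 124.6 / 238.0 × 100
= 52.4%


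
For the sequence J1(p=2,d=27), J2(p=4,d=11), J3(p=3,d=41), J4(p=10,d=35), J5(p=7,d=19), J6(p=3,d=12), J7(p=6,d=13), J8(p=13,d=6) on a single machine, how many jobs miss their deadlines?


Completion vs due date:
  J1: C=2, d=27 → on time
  J2: C=6, d=11 → on time
  J3: C=9, d=41 → on time
  J4: C=19, d=35 → on time
  J5: C=26, d=19 → TARDY
  J6: C=29, d=12 → TARDY
  J7: C=35, d=13 → TARDY
  J8: C=48, d=6 → TARDY
Tardy jobs: J5, J6, J7, J8
Count = 4


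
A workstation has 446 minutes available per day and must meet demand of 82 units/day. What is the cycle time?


Cycle time = available time / demand
= 446 / 82
= 5.44 min/unit


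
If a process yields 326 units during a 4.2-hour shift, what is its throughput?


Throughput = units / time
= 326 / 4.2
= 77.6 units/hour


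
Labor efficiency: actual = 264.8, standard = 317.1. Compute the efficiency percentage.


Efficiency = (actual / standard) × 100
= (264.8 / 317.1) × 100
= 83.5%


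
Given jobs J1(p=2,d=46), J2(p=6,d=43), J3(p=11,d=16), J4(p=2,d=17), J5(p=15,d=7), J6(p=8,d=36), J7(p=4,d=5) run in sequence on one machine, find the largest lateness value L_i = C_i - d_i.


Lateness per job (L = C - d):
  J1: C=2, d=46, L=-44
  J2: C=8, d=43, L=-35
  J3: C=19, d=16, L=3
  J4: C=21, d=17, L=4
  J5: C=36, d=7, L=29
  J6: C=44, d=36, L=8
  J7: C=48, d=5, L=43
Lmax = max(-44, -35, 3, 4, 29, 8, 43)
= 43


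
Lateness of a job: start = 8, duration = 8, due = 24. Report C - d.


Completion = 8 + 8 = 16
Lateness = C - d = 16 - 24
= -8


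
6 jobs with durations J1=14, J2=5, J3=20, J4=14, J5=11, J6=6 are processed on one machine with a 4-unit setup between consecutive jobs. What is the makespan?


Makespan = Σ processing + (n-1) × setup
= (14 + 5 + 20 + 14 + 11 + 6) + (6-1)×4
= 70 + 20
= 90 time units


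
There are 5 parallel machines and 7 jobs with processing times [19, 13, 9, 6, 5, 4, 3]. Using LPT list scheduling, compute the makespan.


Jobs (LPT sorted): [19, 13, 9, 6, 5, 4, 3]
Machines: 5
  J=19 → Machine 1 (load: 0+19=19)
  J=13 → Machine 2 (load: 0+13=13)
  J=9 → Machine 3 (load: 0+9=9)
  J=6 → Machine 4 (load: 0+6=6)
  J=5 → Machine 5 (load: 0+5=5)
  J=4 → Machine 5 (load: 5+4=9)
  J=3 → Machine 4 (load: 6+3=9)
Machine loads: [19, 13, 9, 9, 9]
Makespan = max = 19 time units


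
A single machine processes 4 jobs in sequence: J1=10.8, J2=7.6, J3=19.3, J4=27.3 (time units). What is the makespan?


Sequential makespan: sum all processing times
= 10.8 + 7.6 + 19.3 + 27.3
= 65.0 time units


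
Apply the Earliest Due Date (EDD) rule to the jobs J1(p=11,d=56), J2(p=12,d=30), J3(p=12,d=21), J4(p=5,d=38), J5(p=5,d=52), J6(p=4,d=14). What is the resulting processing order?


EDD: sort by earliest due date
  J6: d=14, p=4
  J3: d=21, p=12
  J2: d=30, p=12
  J4: d=38, p=5
  J5: d=52, p=5
  J1: d=56, p=11
Order: J6 → J3 → J2 → J4 → J5 → J1


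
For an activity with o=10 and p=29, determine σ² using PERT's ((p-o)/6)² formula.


σ² = ((p - o) / 6)² = (p - o)² / 36
= (29 - 10)² / 36
= 19² / 36
= 361 / 36
= 10.0278


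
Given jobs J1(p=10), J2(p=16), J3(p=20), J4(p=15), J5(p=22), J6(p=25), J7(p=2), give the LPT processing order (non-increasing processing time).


LPT: sort by longest processing time first
  J6: p=25
  J5: p=22
  J3: p=20
  J2: p=16
  J4: p=15
  J1: p=10
  J7: p=2
Order: J6 → J5 → J3 → J2 → J4 → J1 → J7


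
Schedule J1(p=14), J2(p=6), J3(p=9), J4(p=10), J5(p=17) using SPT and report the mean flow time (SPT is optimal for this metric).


SPT order: J2 → J3 → J4 → J1 → J5
Completion times:
  J2: C=6
  J3: C=15
  J4: C=25
  J1: C=39
  J5: C=56
Sum = 141, n = 5
Mean flow = 141/5
= 28.20


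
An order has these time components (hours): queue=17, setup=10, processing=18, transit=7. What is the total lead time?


Lead time = queue + setup + processing + transit
= 17 + 10 + 18 + 7
= 52 hours


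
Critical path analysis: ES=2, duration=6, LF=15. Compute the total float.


EF = ES + duration = 2 + 6 = 8
LS = LF - duration = 15 - 6 = 9
Total Float = LF - EF = 15 - 8
(or LS - ES = 9 - 2)
= 7


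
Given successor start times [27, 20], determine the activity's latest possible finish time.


LF = min of all successor start times
Successors start at: [27, 20]
LF = min(27, 20)
= 20


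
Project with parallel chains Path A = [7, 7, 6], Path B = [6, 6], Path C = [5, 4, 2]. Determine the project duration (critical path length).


Path A: 7 + 7 + 6 = 20
Path B: 6 + 6 = 12
Path C: 5 + 4 + 2 = 11
Critical path = longest = max(20, 12, 11)
= 20 (Path A)


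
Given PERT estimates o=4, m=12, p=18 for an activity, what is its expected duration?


te = (o + 4m + p) / 6
= (4 + 4×12 + 18) / 6
= (4 + 48 + 18) / 6
= 70 / 6
= 11.67


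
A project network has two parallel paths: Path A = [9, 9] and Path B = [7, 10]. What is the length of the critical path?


Path A: 9 + 9 = 18
Path B: 7 + 10 = 17
Critical path = longest = max(18, 17)
= 18 (Path A)


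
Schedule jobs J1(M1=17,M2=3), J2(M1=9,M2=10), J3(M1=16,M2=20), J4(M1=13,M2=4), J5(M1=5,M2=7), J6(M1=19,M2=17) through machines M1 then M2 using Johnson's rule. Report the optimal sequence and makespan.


Johnson's rule:
Group 1 (M1≤M2, sort by M1): ['J5', 'J2', 'J3']
Group 2 (M1>M2, sort desc M2): ['J6', 'J4', 'J1']
Sequence: J5 → J2 → J3 → J6 → J4 → J1
Makespan calculation:
  J5: M1 done=5, M2 done=12
  J2: M1 done=14, M2 done=24
  J3: M1 done=30, M2 done=50
  J6: M1 done=49, M2 done=67
  J4: M1 done=62, M2 done=71
  J1: M1 done=79, M2 done=82
= Sequence: J5 → J2 → J3 → J6 → J4 → J1, Makespan: 82


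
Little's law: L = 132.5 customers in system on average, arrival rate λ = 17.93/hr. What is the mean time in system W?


Little's law: L = λW → W = L / λ
= 132.5 / 17.93
= 7.39 hours


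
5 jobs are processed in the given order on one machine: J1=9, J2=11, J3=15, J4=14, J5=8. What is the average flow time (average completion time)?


Completion times:
  J1: completes at 9
  J2: completes at 20
  J3: completes at 35
  J4: completes at 49
  J5: completes at 57
Sum = 170
Average = 170/5
= 34.00


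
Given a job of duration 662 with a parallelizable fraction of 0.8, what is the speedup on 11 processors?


Amdahl's law: T_p = T × ((1-p) + p/N)
= 662 × ((1-0.8) + 0.8/11)
= 662 × (0.20 + 0.0727)
= 662 × 0.2727
= 180.55
Speedup = 662/180.55
= 3.67×


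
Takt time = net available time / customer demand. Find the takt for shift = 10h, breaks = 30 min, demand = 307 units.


Available = 10×60 - 30 = 570 min
Takt time = 570 / 307
= 1.86 min/unit


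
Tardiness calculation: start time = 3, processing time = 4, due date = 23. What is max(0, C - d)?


Completion = start + processing = 3 + 4 = 7
Tardiness = max(0, C - d) = max(0, 7 - 23)
= max(0, -16)
= 0


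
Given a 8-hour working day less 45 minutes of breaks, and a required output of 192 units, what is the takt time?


Available = 8×60 - 45 = 435 min
Takt time = 435 / 192
= 2.27 min/unit


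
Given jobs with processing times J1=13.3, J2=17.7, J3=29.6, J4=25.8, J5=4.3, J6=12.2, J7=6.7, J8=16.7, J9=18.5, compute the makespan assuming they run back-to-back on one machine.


Sequential makespan: sum all processing times
= 13.3 + 17.7 + 29.6 + 25.8 + 4.3 + 12.2 + 6.7 + 16.7 + 18.5
= 144.8 time units


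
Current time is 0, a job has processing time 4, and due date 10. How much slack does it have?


Slack = due - current_time - processing
= 10 - 0 - 4
= 6


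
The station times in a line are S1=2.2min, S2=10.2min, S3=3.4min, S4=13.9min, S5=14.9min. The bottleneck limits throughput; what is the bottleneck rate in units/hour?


Bottleneck = longest station time
Station times: [2.2, 10.2, 3.4, 13.9, 14.9]
Max = 14.9 min
Rate = 60 / 14.9
= 4.03 units/hour (bottleneck: 14.9min)


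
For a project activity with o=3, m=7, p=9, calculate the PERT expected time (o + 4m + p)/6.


te = (o + 4m + p) / 6
= (3 + 4×7 + 9) / 6
= (3 + 28 + 9) / 6
= 40 / 6
= 6.67


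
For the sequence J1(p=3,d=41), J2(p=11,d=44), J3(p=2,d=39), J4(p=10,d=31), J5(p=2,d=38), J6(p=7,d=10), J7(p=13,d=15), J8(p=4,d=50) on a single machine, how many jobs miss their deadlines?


Completion vs due date:
  J1: C=3, d=41 → on time
  J2: C=14, d=44 → on time
  J3: C=16, d=39 → on time
  J4: C=26, d=31 → on time
  J5: C=28, d=38 → on time
  J6: C=35, d=10 → TARDY
  J7: C=48, d=15 → TARDY
  J8: C=52, d=50 → TARDY
Tardy jobs: J6, J7, J8
Count = 3


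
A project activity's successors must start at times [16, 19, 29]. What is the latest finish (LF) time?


LF = min of all successor start times
Successors start at: [16, 19, 29]
LF = min(16, 19, 29)
= 16


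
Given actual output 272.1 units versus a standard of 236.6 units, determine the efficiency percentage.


Efficiency = (actual / standard) × 100
= (272.1 / 236.6) × 100
= 115.0%


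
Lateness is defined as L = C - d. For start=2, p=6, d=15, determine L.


Completion = 2 + 6 = 8
Lateness = C - d = 8 - 15
= -7


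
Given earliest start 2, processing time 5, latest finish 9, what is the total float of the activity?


EF = ES + duration = 2 + 5 = 7
LS = LF - duration = 9 - 5 = 4
Total Float = LF - EF = 9 - 7
(or LS - ES = 4 - 2)
= 2


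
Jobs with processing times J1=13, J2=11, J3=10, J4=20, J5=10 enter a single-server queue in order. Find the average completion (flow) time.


Completion times:
  J1: completes at 13
  J2: completes at 24
  J3: completes at 34
  J4: completes at 54
  J5: completes at 64
Sum = 189
Average = 189/5
= 37.80


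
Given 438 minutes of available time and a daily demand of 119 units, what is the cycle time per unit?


Cycle time = available time / demand
= 438 / 119
= 3.68 min/unit


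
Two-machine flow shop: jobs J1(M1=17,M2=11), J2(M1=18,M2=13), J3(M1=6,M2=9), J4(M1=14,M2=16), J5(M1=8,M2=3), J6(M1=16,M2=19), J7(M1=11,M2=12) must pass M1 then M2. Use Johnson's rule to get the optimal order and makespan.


Johnson's rule:
Group 1 (M1≤M2, sort by M1): ['J3', 'J7', 'J4', 'J6']
Group 2 (M1>M2, sort desc M2): ['J2', 'J1', 'J5']
Sequence: J3 → J7 → J4 → J6 → J2 → J1 → J5
Makespan calculation:
  J3: M1 done=6, M2 done=15
  J7: M1 done=17, M2 done=29
  J4: M1 done=31, M2 done=47
  J6: M1 done=47, M2 done=66
  J2: M1 done=65, M2 done=79
  J1: M1 done=82, M2 done=93
  J5: M1 done=90, M2 done=96
= Sequence: J3 → J7 → J4 → J6 → J2 → J1 → J5, Makespan: 96


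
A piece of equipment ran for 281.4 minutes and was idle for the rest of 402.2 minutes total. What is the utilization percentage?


Utilization = busy / total × 100
= 281.4 / 402.2 × 100
= 70.0%


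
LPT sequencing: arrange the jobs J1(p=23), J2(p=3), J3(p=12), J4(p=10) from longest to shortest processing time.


LPT: sort by longest processing time first
  J1: p=23
  J3: p=12
  J4: p=10
  J2: p=3
Order: J1 → J3 → J4 → J2


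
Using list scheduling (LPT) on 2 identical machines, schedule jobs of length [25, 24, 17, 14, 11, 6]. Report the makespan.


Jobs (LPT sorted): [25, 24, 17, 14, 11, 6]
Machines: 2
  J=25 → Machine 1 (load: 0+25=25)
  J=24 → Machine 2 (load: 0+24=24)
  J=17 → Machine 2 (load: 24+17=41)
  J=14 → Machine 1 (load: 25+14=39)
  J=11 → Machine 1 (load: 39+11=50)
  J=6 → Machine 2 (load: 41+6=47)
Machine loads: [50, 47]
Makespan = max = 50 time units


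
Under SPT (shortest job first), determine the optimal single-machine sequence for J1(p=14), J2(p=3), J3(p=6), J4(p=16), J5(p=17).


SPT: sort by shortest processing time
  J2: p=3
  J3: p=6
  J1: p=14
  J4: p=16
  J5: p=17
Order: J2 → J3 → J1 → J4 → J5


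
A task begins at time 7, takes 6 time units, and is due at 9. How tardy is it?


Completion = start + processing = 7 + 6 = 13
Tardiness = max(0, C - d) = max(0, 13 - 9)
= max(0, 4)
= 4


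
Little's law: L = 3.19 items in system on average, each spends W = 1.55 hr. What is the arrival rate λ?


Little's law: L = λW → λ = L / W
= 3.19 / 1.55
= 2.06 per hour


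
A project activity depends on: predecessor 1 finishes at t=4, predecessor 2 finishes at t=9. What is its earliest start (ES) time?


ES = max of all predecessor completion times
Predecessors: [4, 9]
ES = max(4, 9)
= 9


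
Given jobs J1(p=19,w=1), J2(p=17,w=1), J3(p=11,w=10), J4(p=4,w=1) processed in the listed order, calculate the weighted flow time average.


Completion times:
  J1: C=19, w×C=1×19=19
  J2: C=36, w×C=1×36=36
  J3: C=47, w×C=10×47=470
  J4: C=51, w×C=1×51=51
Sum w×C = 576
Sum w = 13
Weighted avg = 576/13
= 44.31


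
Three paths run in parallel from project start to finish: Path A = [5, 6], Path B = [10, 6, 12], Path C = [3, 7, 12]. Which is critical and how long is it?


Path A: 5 + 6 = 11
Path B: 10 + 6 + 12 = 28
Path C: 3 + 7 + 12 = 22
Critical path = longest = max(11, 28, 22)
= 28 (Path B)


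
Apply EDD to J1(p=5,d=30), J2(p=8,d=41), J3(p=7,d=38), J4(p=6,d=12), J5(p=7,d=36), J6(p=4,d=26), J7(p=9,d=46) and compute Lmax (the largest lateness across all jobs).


EDD order: J4 → J6 → J1 → J5 → J3 → J2 → J7
Completion and lateness:
  J4: C=6, d=12, L=6-12=-6
  J6: C=10, d=26, L=10-26=-16
  J1: C=15, d=30, L=15-30=-15
  J5: C=22, d=36, L=22-36=-14
  J3: C=29, d=38, L=29-38=-9
  J2: C=37, d=41, L=37-41=-4
  J7: C=46, d=46, L=46-46=0
Lmax = max(-6, -16, -15, -14, -9, -4, 0)
= 0


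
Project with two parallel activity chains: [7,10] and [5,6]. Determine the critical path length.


Path A: 7 + 10 = 17
Path B: 5 + 6 = 11
Critical path = longest = max(17, 11)
= 17 (Path A)


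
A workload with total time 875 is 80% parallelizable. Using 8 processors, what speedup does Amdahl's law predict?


Amdahl's law: T_p = T × ((1-p) + p/N)
= 875 × ((1-0.8) + 0.8/8)
= 875 × (0.20 + 0.1000)
= 875 × 0.3000
= 262.50
Speedup = 875/262.50
= 3.33×


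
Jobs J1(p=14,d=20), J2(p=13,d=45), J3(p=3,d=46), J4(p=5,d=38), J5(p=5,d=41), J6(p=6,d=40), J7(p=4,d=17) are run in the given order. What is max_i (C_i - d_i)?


Lateness per job (L = C - d):
  J1: C=14, d=20, L=-6
  J2: C=27, d=45, L=-18
  J3: C=30, d=46, L=-16
  J4: C=35, d=38, L=-3
  J5: C=40, d=41, L=-1
  J6: C=46, d=40, L=6
  J7: C=50, d=17, L=33
Lmax = max(-6, -18, -16, -3, -1, 6, 33)
= 33


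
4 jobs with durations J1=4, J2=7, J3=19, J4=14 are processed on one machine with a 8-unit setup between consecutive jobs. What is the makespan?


Makespan = Σ processing + (n-1) × setup
= (4 + 7 + 19 + 14) + (4-1)×8
= 44 + 24
= 68 time units


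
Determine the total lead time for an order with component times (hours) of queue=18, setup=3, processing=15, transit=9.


Lead time = queue + setup + processing + transit
= 18 + 3 + 15 + 9
= 45 hours


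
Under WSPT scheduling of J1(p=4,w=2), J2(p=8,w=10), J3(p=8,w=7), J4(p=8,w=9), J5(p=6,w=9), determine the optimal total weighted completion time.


WSPT order (by p/w): J5 → J2 → J4 → J3 → J1
  J5: C=6, w·C=9×6=54
  J2: C=14, w·C=10×14=140
  J4: C=22, w·C=9×22=198
  J3: C=30, w·C=7×30=210
  J1: C=34, w·C=2×34=68
Σ w·C = 670
= 670


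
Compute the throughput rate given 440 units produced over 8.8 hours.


Throughput = units / time
= 440 / 8.8
= 50.0 units/hour


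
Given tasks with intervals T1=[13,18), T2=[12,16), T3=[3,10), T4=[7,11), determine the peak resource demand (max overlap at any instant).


Check each time point for overlaps:
  t=7: 2 tasks active (T3, T4)
Max concurrent = 2


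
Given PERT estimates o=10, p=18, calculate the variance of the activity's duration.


σ² = ((p - o) / 6)² = (p - o)² / 36
= (18 - 10)² / 36
= 8² / 36
= 64 / 36
= 1.7778


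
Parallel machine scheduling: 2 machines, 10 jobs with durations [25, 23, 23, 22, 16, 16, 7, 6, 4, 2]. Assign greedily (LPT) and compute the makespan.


Jobs (LPT sorted): [25, 23, 23, 22, 16, 16, 7, 6, 4, 2]
Machines: 2
  J=25 → Machine 1 (load: 0+25=25)
  J=23 → Machine 2 (load: 0+23=23)
  J=23 → Machine 2 (load: 23+23=46)
  J=22 → Machine 1 (load: 25+22=47)
  J=16 → Machine 2 (load: 46+16=62)
  J=16 → Machine 1 (load: 47+16=63)
  J=7 → Machine 2 (load: 62+7=69)
  J=6 → Machine 1 (load: 63+6=69)
  J=4 → Machine 1 (load: 69+4=73)
  J=2 → Machine 2 (load: 69+2=71)
Machine loads: [73, 71]
Makespan = max = 73 time units


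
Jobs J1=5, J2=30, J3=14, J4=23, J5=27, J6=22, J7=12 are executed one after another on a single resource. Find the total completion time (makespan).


Sequential makespan: sum all processing times
= 5 + 30 + 14 + 23 + 27 + 22 + 12
= 133 time units


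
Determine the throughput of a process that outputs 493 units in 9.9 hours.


Throughput = units / time
= 493 / 9.9
= 49.8 units/hour


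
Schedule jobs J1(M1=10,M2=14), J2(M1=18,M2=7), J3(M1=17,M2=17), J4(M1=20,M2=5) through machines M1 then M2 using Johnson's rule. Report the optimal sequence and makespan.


Johnson's rule:
Group 1 (M1≤M2, sort by M1): ['J1', 'J3']
Group 2 (M1>M2, sort desc M2): ['J2', 'J4']
Sequence: J1 → J3 → J2 → J4
Makespan calculation:
  J1: M1 done=10, M2 done=24
  J3: M1 done=27, M2 done=44
  J2: M1 done=45, M2 done=52
  J4: M1 done=65, M2 done=70
= Sequence: J1 → J3 → J2 → J4, Makespan: 70


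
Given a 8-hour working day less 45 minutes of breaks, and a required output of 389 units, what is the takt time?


Available = 8×60 - 45 = 435 min
Takt time = 435 / 389
= 1.12 min/unit


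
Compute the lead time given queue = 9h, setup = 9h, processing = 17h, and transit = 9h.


Lead time = queue + setup + processing + transit
= 9 + 9 + 17 + 9
= 44 hours


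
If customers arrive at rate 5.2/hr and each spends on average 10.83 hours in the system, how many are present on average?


Little's law: L = λ × W
= 5.2 × 10.83
= 56.32


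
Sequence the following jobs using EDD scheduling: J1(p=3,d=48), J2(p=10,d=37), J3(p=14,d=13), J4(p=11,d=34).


EDD: sort by earliest due date
  J3: d=13, p=14
  J4: d=34, p=11
  J2: d=37, p=10
  J1: d=48, p=3
Order: J3 → J4 → J2 → J1


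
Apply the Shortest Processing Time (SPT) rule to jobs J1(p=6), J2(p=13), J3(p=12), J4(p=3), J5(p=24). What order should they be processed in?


SPT: sort by shortest processing time
  J4: p=3
  J1: p=6
  J3: p=12
  J2: p=13
  J5: p=24
Order: J4 → J1 → J3 → J2 → J5


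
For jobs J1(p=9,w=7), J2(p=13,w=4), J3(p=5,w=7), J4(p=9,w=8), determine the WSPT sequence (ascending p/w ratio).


WSPT (Smith's rule): sort by p/w ascending
  J3: p/w = 5/7 = 0.714
  J4: p/w = 9/8 = 1.125
  J1: p/w = 9/7 = 1.286
  J2: p/w = 13/4 = 3.250
Order: J3 → J4 → J1 → J2


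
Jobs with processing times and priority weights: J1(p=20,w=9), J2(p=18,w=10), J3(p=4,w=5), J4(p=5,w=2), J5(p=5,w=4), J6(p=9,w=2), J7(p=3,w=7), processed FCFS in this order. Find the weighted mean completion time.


Completion times:
  J1: C=20, w×C=9×20=180
  J2: C=38, w×C=10×38=380
  J3: C=42, w×C=5×42=210
  J4: C=47, w×C=2×47=94
  J5: C=52, w×C=4×52=208
  J6: C=61, w×C=2×61=122
  J7: C=64, w×C=7×64=448
Sum w×C = 1642
Sum w = 39
Weighted avg = 1642/39
= 42.10


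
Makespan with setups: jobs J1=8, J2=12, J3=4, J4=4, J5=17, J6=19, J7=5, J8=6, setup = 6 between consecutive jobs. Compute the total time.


Makespan = Σ processing + (n-1) × setup
= (8 + 12 + 4 + 4 + 17 + 19 + 5 + 6) + (8-1)×6
= 75 + 42
= 117 time units


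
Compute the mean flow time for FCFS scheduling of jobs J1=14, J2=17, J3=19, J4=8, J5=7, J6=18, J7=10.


Completion times:
  J1: completes at 14
  J2: completes at 31
  J3: completes at 50
  J4: completes at 58
  J5: completes at 65
  J6: completes at 83
  J7: completes at 93
Sum = 394
Average = 394/7
= 56.29


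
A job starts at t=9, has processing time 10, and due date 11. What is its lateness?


Completion = 9 + 10 = 19
Lateness = C - d = 19 - 11
= 8


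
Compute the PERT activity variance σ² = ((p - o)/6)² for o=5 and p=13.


σ² = ((p - o) / 6)² = (p - o)² / 36
= (13 - 5)² / 36
= 8² / 36
= 64 / 36
= 1.7778


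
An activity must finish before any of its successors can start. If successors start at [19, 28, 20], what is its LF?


LF = min of all successor start times
Successors start at: [19, 28, 20]
LF = min(19, 28, 20)
= 19


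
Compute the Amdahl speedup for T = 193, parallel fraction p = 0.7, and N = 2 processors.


Amdahl's law: T_p = T × ((1-p) + p/N)
= 193 × ((1-0.7) + 0.7/2)
= 193 × (0.30 + 0.3500)
= 193 × 0.6500
= 125.45
Speedup = 193/125.45
= 1.54×


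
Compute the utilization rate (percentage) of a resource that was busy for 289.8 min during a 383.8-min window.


Utilization = busy / total × 100
= 289.8 / 383.8 × 100
= 75.5%


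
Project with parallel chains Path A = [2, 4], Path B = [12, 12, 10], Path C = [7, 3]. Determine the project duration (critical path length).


Path A: 2 + 4 = 6
Path B: 12 + 12 + 10 = 34
Path C: 7 + 3 = 10
Critical path = longest = max(6, 34, 10)
= 34 (Path B)


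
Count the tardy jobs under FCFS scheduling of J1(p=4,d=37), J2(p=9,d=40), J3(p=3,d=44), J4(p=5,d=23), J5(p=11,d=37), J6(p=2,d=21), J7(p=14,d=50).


Completion vs due date:
  J1: C=4, d=37 → on time
  J2: C=13, d=40 → on time
  J3: C=16, d=44 → on time
  J4: C=21, d=23 → on time
  J5: C=32, d=37 → on time
  J6: C=34, d=21 → TARDY
  J7: C=48, d=50 → on time
Tardy jobs: J6
Count = 1


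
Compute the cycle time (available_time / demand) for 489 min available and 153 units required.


Cycle time = available time / demand
= 489 / 153
= 3.20 min/unit


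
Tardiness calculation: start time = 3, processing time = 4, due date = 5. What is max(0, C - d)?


Completion = start + processing = 3 + 4 = 7
Tardiness = max(0, C - d) = max(0, 7 - 5)
= max(0, 2)
= 2


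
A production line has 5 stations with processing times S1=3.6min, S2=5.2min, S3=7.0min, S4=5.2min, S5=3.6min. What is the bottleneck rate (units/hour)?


Bottleneck = longest station time
Station times: [3.6, 5.2, 7.0, 5.2, 3.6]
Max = 7.0 min
Rate = 60 / 7.0
= 8.57 units/hour (bottleneck: 7.0min)


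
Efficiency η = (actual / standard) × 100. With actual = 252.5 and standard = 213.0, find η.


Efficiency = (actual / standard) × 100
= (252.5 / 213.0) × 100
= 118.5%


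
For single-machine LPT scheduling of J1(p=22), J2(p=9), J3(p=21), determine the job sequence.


LPT: sort by longest processing time first
  J1: p=22
  J3: p=21
  J2: p=9
Order: J1 → J3 → J2


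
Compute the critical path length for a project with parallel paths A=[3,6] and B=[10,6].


Path A: 3 + 6 = 9
Path B: 10 + 6 = 16
Critical path = longest = max(9, 16)
= 16 (Path B)


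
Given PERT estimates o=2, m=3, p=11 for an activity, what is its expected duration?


te = (o + 4m + p) / 6
= (2 + 4×3 + 11) / 6
= (2 + 12 + 11) / 6
= 25 / 6
= 4.17
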